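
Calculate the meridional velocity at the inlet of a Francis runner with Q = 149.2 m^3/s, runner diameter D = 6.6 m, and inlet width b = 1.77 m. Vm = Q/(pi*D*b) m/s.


Vm = 149.2 / (pi * 6.6 * 1.77) = 4.0654 m/s


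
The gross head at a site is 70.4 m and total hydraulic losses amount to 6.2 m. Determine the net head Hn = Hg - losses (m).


Hn = 70.4 - 6.2 = 64.2000 m


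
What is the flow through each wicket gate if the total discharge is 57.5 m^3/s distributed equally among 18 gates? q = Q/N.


q = 57.5 / 18 = 3.1944 m^3/s


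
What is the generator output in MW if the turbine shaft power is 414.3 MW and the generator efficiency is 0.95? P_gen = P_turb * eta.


P_gen = 414.3 * 0.95 = 393.5850 MW


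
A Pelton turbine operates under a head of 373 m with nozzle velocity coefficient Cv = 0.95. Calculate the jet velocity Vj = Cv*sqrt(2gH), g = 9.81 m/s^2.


Vj = 0.95 * sqrt(2*9.81*373) = 81.2695 m/s


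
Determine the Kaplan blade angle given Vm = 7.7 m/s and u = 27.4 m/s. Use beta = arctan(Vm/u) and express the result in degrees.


beta = arctan(7.7 / 27.4) = 15.6965 degrees


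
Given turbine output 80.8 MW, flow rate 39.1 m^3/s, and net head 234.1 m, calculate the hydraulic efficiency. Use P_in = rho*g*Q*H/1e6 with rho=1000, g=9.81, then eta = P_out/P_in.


P_in = 1000 * 9.81 * 39.1 * 234.1 / 1e6 = 89.7940 MW
eta = 80.8 / 89.7940 = 0.8998


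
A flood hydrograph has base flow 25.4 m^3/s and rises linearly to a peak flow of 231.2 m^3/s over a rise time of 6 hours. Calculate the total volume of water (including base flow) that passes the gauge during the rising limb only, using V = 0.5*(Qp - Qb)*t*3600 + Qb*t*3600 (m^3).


V = 0.5*(231.2 - 25.4)*6*3600 + 25.4*6*3600 = 2.7713e+06 m^3


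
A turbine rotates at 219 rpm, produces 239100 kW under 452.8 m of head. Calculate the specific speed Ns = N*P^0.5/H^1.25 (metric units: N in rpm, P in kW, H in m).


Ns = 219 * 239100^0.5 / 452.8^1.25 = 51.2685


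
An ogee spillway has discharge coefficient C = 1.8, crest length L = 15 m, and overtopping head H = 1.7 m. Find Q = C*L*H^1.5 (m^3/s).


Q = 1.8 * 15 * 1.7^1.5 = 59.8463 m^3/s


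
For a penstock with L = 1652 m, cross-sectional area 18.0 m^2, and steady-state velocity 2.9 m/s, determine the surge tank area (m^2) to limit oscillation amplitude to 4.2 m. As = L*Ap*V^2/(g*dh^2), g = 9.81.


As = 1652 * 18.0 * 2.9^2 / (9.81 * 4.2^2) = 1445.1434 m^2


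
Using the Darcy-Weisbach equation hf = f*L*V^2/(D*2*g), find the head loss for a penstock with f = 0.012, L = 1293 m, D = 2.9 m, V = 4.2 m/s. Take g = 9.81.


hf = 0.012 * 1293 * 4.2^2 / (2.9 * 2 * 9.81) = 4.8104 m


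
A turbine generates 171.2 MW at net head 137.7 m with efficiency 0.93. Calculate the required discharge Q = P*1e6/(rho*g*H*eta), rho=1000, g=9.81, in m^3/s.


Q = 171.2 * 1e6 / (1000 * 9.81 * 137.7 * 0.93) = 136.2755 m^3/s


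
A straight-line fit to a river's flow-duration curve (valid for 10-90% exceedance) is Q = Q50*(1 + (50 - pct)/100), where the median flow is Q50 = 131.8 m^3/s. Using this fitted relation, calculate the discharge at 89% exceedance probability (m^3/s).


Q = 131.8 * (1 + (50 - 89)/100) = 80.3980 m^3/s


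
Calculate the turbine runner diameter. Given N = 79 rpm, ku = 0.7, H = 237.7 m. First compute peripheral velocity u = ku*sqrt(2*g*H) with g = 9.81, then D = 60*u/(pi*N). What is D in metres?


u = 0.7 * sqrt(2*9.81*237.7) = 47.8038 m/s
D = 60 * 47.8038 / (pi * 79) = 11.5568 m


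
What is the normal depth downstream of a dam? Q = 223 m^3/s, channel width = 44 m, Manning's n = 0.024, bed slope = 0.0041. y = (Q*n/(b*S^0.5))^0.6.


y = (223 * 0.024 / (44 * 0.0041^0.5))^0.6 = 1.4696 m


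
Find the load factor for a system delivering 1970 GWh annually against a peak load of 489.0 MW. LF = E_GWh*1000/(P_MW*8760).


LF = 1970 * 1000 / (489.0 * 8760) = 0.4599


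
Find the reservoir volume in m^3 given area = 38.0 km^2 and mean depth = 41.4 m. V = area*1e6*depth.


V = 38.0 * 1e6 * 41.4 = 1.5732e+09 m^3


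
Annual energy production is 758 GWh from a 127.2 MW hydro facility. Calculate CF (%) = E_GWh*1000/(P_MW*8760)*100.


CF = 758 * 1000 / (127.2 * 8760) * 100 = 68.0265 %


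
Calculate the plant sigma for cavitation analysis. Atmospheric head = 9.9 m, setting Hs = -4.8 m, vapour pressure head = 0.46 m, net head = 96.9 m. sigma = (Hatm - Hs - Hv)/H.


sigma = (9.9 - (-4.8) - 0.46) / 96.9 = 0.1470


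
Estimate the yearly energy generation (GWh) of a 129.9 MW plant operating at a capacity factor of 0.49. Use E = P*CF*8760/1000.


E = 129.9 * 0.49 * 8760 / 1000 = 557.5828 GWh


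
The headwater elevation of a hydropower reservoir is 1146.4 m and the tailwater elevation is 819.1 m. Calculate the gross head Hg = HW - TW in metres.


Hg = 1146.4 - 819.1 = 327.3000 m


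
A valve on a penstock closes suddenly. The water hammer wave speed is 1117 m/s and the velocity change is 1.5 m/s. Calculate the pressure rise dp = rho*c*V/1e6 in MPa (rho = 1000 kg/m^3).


dp = 1000 * 1117 * 1.5 / 1e6 = 1.6755 MPa


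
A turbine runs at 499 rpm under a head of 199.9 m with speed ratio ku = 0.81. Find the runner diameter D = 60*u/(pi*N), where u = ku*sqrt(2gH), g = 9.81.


u = 0.81 * sqrt(2*9.81*199.9) = 50.7272 m/s
D = 60 * 50.7272 / (pi * 499) = 1.9415 m


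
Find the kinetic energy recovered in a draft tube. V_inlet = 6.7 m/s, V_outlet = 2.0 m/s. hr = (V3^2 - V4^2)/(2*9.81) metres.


hr = (6.7^2 - 2.0^2) / (2*9.81) = 2.0841 m


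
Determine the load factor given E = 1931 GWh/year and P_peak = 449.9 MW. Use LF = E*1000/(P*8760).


LF = 1931 * 1000 / (449.9 * 8760) = 0.4900


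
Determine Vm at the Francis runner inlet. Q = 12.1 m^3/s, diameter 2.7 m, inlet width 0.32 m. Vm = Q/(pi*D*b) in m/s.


Vm = 12.1 / (pi * 2.7 * 0.32) = 4.4578 m/s


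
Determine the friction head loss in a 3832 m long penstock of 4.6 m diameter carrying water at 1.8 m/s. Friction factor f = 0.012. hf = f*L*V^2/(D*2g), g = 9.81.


hf = 0.012 * 3832 * 1.8^2 / (4.6 * 2 * 9.81) = 1.6508 m


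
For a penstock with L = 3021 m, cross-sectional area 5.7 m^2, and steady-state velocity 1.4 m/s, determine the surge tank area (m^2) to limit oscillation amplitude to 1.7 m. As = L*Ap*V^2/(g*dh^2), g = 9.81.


As = 3021 * 5.7 * 1.4^2 / (9.81 * 1.7^2) = 1190.4600 m^2


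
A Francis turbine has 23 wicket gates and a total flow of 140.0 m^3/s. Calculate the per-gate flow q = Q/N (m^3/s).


q = 140.0 / 23 = 6.0870 m^3/s


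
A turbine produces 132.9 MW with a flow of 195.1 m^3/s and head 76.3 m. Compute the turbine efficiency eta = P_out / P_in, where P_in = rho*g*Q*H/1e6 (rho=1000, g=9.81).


P_in = 1000 * 9.81 * 195.1 * 76.3 / 1e6 = 146.0329 MW
eta = 132.9 / 146.0329 = 0.9101


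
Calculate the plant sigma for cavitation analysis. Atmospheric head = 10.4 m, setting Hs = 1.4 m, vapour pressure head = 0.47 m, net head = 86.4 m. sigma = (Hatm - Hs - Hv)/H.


sigma = (10.4 - 1.4 - 0.47) / 86.4 = 0.0987


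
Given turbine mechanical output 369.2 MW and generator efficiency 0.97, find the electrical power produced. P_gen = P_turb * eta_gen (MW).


P_gen = 369.2 * 0.97 = 358.1240 MW


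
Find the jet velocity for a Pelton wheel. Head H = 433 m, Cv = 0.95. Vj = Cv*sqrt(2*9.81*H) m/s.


Vj = 0.95 * sqrt(2*9.81*433) = 87.5623 m/s


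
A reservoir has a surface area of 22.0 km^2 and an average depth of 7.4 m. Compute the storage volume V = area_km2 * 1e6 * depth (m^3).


V = 22.0 * 1e6 * 7.4 = 1.6280e+08 m^3


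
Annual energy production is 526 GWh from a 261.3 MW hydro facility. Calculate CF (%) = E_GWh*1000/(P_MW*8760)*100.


CF = 526 * 1000 / (261.3 * 8760) * 100 = 22.9796 %


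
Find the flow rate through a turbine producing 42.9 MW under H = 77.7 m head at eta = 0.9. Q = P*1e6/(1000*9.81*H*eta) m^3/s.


Q = 42.9 * 1e6 / (1000 * 9.81 * 77.7 * 0.9) = 62.5352 m^3/s


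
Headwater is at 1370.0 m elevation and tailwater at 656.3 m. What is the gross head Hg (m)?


Hg = 1370.0 - 656.3 = 713.7000 m


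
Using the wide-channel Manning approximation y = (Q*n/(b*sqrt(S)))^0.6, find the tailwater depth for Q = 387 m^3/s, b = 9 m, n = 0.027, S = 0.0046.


y = (387 * 0.027 / (9 * 0.0046^0.5))^0.6 = 5.4963 m


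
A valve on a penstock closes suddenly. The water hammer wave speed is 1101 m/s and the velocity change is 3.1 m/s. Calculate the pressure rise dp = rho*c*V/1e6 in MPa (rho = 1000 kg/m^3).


dp = 1000 * 1101 * 3.1 / 1e6 = 3.4131 MPa


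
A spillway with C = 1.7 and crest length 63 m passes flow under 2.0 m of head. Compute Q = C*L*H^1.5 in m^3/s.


Q = 1.7 * 63 * 2.0^1.5 = 302.9245 m^3/s


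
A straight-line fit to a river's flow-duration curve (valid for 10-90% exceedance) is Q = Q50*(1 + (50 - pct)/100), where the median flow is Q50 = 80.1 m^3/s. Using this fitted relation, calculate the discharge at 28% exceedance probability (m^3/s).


Q = 80.1 * (1 + (50 - 28)/100) = 97.7220 m^3/s


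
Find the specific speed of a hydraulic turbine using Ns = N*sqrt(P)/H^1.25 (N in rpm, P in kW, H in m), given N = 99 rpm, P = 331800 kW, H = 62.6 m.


Ns = 99 * 331800^0.5 / 62.6^1.25 = 323.8586


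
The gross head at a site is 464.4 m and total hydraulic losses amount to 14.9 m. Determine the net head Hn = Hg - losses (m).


Hn = 464.4 - 14.9 = 449.5000 m


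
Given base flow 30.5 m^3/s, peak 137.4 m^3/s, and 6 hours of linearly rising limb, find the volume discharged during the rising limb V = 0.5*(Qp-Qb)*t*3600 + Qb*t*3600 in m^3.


V = 0.5*(137.4 - 30.5)*6*3600 + 30.5*6*3600 = 1.8133e+06 m^3


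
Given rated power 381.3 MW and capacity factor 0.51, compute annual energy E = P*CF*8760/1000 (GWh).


E = 381.3 * 0.51 * 8760 / 1000 = 1703.4959 GWh


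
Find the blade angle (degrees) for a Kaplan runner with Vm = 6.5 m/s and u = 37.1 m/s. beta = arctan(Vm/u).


beta = arctan(6.5 / 37.1) = 9.9375 degrees


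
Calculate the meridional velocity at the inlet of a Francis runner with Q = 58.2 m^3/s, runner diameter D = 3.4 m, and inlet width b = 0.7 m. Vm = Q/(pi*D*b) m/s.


Vm = 58.2 / (pi * 3.4 * 0.7) = 7.7839 m/s


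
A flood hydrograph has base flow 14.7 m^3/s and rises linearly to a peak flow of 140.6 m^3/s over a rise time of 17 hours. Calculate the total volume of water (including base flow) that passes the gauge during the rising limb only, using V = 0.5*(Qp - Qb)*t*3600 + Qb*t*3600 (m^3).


V = 0.5*(140.6 - 14.7)*17*3600 + 14.7*17*3600 = 4.7522e+06 m^3


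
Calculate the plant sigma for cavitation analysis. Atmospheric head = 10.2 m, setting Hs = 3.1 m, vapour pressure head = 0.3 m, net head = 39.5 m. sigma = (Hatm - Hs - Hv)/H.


sigma = (10.2 - 3.1 - 0.3) / 39.5 = 0.1722


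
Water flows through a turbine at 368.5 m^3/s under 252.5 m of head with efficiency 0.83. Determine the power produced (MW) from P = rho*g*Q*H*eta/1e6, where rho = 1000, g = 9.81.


P = 1000 * 9.81 * 368.5 * 252.5 * 0.83 / 1e6 = 757.6105 MW


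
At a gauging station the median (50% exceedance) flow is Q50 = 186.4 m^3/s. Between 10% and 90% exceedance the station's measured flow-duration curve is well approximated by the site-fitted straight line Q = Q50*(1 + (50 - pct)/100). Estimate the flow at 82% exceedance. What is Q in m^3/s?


Q = 186.4 * (1 + (50 - 82)/100) = 126.7520 m^3/s


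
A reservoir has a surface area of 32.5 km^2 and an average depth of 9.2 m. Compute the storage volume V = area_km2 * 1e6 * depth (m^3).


V = 32.5 * 1e6 * 9.2 = 2.9900e+08 m^3


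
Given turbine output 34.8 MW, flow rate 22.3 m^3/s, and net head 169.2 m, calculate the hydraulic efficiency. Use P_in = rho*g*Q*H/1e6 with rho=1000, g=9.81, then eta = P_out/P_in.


P_in = 1000 * 9.81 * 22.3 * 169.2 / 1e6 = 37.0147 MW
eta = 34.8 / 37.0147 = 0.9402


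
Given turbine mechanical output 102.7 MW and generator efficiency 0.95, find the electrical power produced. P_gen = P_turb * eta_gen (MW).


P_gen = 102.7 * 0.95 = 97.5650 MW


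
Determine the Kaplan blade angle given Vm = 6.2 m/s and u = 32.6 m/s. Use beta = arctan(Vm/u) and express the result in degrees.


beta = arctan(6.2 / 32.6) = 10.7681 degrees


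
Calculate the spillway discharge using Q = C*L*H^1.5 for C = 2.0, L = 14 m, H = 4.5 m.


Q = 2.0 * 14 * 4.5^1.5 = 267.2864 m^3/s


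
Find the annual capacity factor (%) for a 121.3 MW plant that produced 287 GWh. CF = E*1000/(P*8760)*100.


CF = 287 * 1000 / (121.3 * 8760) * 100 = 27.0095 %


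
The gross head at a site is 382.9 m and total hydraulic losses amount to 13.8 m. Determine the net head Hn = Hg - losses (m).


Hn = 382.9 - 13.8 = 369.1000 m


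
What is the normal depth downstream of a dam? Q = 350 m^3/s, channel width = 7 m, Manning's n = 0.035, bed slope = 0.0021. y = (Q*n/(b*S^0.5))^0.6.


y = (350 * 0.035 / (7 * 0.0021^0.5))^0.6 = 8.8952 m


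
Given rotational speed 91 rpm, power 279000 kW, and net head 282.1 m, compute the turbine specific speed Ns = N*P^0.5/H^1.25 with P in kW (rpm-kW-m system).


Ns = 91 * 279000^0.5 / 282.1^1.25 = 41.5757


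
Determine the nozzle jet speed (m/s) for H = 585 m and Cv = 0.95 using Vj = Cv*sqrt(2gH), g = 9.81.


Vj = 0.95 * sqrt(2*9.81*585) = 101.7773 m/s


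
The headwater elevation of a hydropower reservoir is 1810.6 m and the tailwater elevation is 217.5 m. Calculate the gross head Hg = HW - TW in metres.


Hg = 1810.6 - 217.5 = 1593.1000 m


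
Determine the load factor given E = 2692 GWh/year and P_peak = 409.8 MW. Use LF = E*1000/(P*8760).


LF = 2692 * 1000 / (409.8 * 8760) = 0.7499


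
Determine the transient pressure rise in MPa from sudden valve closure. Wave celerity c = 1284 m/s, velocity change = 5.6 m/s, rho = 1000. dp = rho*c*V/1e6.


dp = 1000 * 1284 * 5.6 / 1e6 = 7.1904 MPa


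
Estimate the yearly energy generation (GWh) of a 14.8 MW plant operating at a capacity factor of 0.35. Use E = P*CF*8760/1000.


E = 14.8 * 0.35 * 8760 / 1000 = 45.3768 GWh


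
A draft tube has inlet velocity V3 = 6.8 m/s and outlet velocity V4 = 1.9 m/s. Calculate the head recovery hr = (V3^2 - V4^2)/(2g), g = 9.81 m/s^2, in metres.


hr = (6.8^2 - 1.9^2) / (2*9.81) = 2.1728 m


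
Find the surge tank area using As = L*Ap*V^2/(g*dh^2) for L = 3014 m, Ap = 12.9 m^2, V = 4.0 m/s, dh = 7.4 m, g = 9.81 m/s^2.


As = 3014 * 12.9 * 4.0^2 / (9.81 * 7.4^2) = 1158.0318 m^2


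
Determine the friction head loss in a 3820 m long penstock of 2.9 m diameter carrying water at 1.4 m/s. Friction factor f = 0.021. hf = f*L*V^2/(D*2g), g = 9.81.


hf = 0.021 * 3820 * 1.4^2 / (2.9 * 2 * 9.81) = 2.7634 m


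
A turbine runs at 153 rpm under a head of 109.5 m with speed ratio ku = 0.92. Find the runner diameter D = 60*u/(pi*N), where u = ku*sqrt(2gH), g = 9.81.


u = 0.92 * sqrt(2*9.81*109.5) = 42.6427 m/s
D = 60 * 42.6427 / (pi * 153) = 5.3230 m


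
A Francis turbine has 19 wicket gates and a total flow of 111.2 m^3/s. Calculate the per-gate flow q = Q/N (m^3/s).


q = 111.2 / 19 = 5.8526 m^3/s


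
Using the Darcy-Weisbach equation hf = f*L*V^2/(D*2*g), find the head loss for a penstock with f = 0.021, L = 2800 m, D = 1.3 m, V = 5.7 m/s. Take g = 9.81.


hf = 0.021 * 2800 * 5.7^2 / (1.3 * 2 * 9.81) = 74.9005 m


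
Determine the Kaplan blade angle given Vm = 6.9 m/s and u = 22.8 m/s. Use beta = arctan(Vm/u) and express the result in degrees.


beta = arctan(6.9 / 22.8) = 16.8375 degrees


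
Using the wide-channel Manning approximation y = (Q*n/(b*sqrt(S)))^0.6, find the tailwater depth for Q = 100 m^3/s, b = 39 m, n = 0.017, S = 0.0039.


y = (100 * 0.017 / (39 * 0.0039^0.5))^0.6 = 0.8060 m


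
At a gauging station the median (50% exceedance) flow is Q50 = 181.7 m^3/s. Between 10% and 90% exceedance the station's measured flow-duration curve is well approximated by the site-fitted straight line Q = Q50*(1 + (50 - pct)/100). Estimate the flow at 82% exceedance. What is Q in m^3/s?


Q = 181.7 * (1 + (50 - 82)/100) = 123.5560 m^3/s


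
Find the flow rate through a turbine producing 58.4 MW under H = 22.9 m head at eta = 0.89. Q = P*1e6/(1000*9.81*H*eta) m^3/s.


Q = 58.4 * 1e6 / (1000 * 9.81 * 22.9 * 0.89) = 292.0911 m^3/s


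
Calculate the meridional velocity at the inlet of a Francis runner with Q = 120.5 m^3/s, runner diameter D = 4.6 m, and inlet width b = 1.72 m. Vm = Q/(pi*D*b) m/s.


Vm = 120.5 / (pi * 4.6 * 1.72) = 4.8479 m/s


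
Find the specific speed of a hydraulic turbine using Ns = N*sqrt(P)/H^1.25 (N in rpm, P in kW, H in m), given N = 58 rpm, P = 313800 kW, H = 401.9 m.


Ns = 58 * 313800^0.5 / 401.9^1.25 = 18.0554


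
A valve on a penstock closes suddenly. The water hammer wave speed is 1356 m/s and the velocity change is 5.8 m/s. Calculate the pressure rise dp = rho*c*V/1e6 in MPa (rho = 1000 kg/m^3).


dp = 1000 * 1356 * 5.8 / 1e6 = 7.8648 MPa


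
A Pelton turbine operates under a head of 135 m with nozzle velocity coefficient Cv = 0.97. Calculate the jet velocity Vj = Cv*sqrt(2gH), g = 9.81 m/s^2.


Vj = 0.97 * sqrt(2*9.81*135) = 49.9216 m/s


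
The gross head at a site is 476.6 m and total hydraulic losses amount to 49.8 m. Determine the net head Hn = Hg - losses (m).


Hn = 476.6 - 49.8 = 426.8000 m


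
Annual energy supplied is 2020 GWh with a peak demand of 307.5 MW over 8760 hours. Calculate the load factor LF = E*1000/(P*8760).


LF = 2020 * 1000 / (307.5 * 8760) = 0.7499


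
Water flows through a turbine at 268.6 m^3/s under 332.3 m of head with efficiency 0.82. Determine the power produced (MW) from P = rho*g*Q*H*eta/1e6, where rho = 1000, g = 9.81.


P = 1000 * 9.81 * 268.6 * 332.3 * 0.82 / 1e6 = 717.9913 MW


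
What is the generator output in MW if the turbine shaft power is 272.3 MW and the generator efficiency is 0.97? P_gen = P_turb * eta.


P_gen = 272.3 * 0.97 = 264.1310 MW


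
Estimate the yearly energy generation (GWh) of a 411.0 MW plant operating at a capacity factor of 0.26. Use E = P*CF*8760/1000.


E = 411.0 * 0.26 * 8760 / 1000 = 936.0936 GWh


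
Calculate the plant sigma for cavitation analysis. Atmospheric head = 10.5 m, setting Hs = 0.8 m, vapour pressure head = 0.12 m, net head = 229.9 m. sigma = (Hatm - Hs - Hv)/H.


sigma = (10.5 - 0.8 - 0.12) / 229.9 = 0.0417


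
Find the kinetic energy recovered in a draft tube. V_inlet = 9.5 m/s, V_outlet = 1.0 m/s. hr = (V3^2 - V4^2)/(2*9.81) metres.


hr = (9.5^2 - 1.0^2) / (2*9.81) = 4.5489 m


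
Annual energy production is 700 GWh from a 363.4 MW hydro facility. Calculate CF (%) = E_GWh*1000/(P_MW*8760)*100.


CF = 700 * 1000 / (363.4 * 8760) * 100 = 21.9892 %


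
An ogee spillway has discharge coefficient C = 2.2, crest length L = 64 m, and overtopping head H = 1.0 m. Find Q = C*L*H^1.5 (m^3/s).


Q = 2.2 * 64 * 1.0^1.5 = 140.8000 m^3/s


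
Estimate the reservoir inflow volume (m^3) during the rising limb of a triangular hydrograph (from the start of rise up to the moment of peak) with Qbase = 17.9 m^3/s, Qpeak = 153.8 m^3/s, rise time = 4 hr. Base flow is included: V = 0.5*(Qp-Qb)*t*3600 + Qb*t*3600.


V = 0.5*(153.8 - 17.9)*4*3600 + 17.9*4*3600 = 1.2362e+06 m^3


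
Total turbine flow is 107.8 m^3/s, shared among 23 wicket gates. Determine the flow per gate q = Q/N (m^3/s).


q = 107.8 / 23 = 4.6870 m^3/s


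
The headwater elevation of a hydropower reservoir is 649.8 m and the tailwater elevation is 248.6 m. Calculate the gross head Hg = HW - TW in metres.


Hg = 649.8 - 248.6 = 401.2000 m


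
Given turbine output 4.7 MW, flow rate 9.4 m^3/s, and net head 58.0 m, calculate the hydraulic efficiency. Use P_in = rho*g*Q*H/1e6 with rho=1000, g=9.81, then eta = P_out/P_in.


P_in = 1000 * 9.81 * 9.4 * 58.0 / 1e6 = 5.3484 MW
eta = 4.7 / 5.3484 = 0.8788


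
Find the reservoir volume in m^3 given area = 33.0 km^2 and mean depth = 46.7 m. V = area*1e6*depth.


V = 33.0 * 1e6 * 46.7 = 1.5411e+09 m^3


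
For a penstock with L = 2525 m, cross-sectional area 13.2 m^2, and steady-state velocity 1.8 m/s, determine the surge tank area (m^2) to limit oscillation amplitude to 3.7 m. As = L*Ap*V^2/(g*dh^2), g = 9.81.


As = 2525 * 13.2 * 1.8^2 / (9.81 * 3.7^2) = 804.0959 m^2


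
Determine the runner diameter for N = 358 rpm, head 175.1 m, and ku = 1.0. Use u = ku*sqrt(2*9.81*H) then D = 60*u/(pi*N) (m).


u = 1.0 * sqrt(2*9.81*175.1) = 58.6128 m/s
D = 60 * 58.6128 / (pi * 358) = 3.1269 m


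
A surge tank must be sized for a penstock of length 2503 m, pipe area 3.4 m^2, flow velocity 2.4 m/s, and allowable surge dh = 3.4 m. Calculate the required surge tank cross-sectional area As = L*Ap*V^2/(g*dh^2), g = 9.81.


As = 2503 * 3.4 * 2.4^2 / (9.81 * 3.4^2) = 432.2504 m^2


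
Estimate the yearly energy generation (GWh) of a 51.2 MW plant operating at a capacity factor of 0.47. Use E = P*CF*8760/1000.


E = 51.2 * 0.47 * 8760 / 1000 = 210.8006 GWh


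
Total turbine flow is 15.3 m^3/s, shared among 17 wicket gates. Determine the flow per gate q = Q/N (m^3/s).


q = 15.3 / 17 = 0.9000 m^3/s


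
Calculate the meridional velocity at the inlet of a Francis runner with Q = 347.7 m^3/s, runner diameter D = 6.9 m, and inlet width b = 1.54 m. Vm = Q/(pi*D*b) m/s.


Vm = 347.7 / (pi * 6.9 * 1.54) = 10.4156 m/s


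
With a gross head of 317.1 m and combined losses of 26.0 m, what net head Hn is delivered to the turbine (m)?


Hn = 317.1 - 26.0 = 291.1000 m


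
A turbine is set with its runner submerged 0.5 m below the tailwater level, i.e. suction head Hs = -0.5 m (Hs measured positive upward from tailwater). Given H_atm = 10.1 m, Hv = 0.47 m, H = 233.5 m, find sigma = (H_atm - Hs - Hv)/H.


sigma = (10.1 - (-0.5) - 0.47) / 233.5 = 0.0434


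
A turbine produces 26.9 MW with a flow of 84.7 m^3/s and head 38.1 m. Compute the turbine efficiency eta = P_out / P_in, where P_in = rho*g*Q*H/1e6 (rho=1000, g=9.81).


P_in = 1000 * 9.81 * 84.7 * 38.1 / 1e6 = 31.6576 MW
eta = 26.9 / 31.6576 = 0.8497


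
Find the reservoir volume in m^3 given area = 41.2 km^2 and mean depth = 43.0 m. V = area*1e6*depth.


V = 41.2 * 1e6 * 43.0 = 1.7716e+09 m^3


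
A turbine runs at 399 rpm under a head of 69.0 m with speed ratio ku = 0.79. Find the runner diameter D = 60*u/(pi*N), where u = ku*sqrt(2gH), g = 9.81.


u = 0.79 * sqrt(2*9.81*69.0) = 29.0671 m/s
D = 60 * 29.0671 / (pi * 399) = 1.3913 m


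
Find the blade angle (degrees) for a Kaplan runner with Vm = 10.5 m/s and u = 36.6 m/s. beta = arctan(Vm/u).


beta = arctan(10.5 / 36.6) = 16.0074 degrees


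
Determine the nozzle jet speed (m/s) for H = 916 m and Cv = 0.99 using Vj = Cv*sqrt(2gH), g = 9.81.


Vj = 0.99 * sqrt(2*9.81*916) = 132.7188 m/s


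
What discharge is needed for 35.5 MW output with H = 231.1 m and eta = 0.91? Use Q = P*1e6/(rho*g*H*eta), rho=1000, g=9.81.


Q = 35.5 * 1e6 / (1000 * 9.81 * 231.1 * 0.91) = 17.2075 m^3/s


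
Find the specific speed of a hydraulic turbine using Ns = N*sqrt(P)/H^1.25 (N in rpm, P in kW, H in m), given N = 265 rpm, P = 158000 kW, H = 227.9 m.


Ns = 265 * 158000^0.5 / 227.9^1.25 = 118.9581


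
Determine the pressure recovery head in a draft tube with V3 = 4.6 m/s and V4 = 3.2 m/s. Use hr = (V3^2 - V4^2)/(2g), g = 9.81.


hr = (4.6^2 - 3.2^2) / (2*9.81) = 0.5566 m


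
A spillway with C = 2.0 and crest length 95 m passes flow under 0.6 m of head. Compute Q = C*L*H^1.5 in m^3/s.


Q = 2.0 * 95 * 0.6^1.5 = 88.3040 m^3/s


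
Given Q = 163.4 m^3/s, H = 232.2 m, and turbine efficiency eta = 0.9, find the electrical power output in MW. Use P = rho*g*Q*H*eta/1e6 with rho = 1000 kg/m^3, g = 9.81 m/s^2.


P = 1000 * 9.81 * 163.4 * 232.2 * 0.9 / 1e6 = 334.9853 MW


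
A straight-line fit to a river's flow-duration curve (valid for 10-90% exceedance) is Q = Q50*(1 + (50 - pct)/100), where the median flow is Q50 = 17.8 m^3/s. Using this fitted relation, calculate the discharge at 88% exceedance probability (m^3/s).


Q = 17.8 * (1 + (50 - 88)/100) = 11.0360 m^3/s


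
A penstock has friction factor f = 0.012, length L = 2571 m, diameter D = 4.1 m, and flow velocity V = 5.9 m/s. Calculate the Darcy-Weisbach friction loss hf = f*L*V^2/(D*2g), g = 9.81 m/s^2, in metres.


hf = 0.012 * 2571 * 5.9^2 / (4.1 * 2 * 9.81) = 13.3507 m


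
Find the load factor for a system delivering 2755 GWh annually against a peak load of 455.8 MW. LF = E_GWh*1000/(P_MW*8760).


LF = 2755 * 1000 / (455.8 * 8760) = 0.6900


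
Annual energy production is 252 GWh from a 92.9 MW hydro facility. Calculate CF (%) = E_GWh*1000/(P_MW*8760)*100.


CF = 252 * 1000 / (92.9 * 8760) * 100 = 30.9657 %


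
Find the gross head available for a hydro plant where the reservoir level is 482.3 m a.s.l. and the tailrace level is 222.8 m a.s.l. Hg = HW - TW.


Hg = 482.3 - 222.8 = 259.5000 m


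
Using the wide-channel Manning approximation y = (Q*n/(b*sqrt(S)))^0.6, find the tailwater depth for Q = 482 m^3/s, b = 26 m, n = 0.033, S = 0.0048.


y = (482 * 0.033 / (26 * 0.0048^0.5))^0.6 = 3.6947 m


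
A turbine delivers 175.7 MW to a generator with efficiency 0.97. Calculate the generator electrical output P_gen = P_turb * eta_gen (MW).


P_gen = 175.7 * 0.97 = 170.4290 MW


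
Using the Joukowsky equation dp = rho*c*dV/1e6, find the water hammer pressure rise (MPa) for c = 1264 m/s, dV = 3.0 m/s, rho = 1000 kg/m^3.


dp = 1000 * 1264 * 3.0 / 1e6 = 3.7920 MPa


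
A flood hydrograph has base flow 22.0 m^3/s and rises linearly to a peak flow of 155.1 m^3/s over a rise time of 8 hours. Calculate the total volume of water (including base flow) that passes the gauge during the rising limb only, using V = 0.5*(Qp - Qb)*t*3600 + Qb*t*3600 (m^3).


V = 0.5*(155.1 - 22.0)*8*3600 + 22.0*8*3600 = 2.5502e+06 m^3


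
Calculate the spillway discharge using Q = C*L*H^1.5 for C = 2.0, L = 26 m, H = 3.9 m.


Q = 2.0 * 26 * 3.9^1.5 = 400.4979 m^3/s


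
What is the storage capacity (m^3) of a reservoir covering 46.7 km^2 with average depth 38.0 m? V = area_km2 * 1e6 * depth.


V = 46.7 * 1e6 * 38.0 = 1.7746e+09 m^3


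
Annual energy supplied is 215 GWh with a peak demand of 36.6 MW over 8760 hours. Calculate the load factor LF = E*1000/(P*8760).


LF = 215 * 1000 / (36.6 * 8760) = 0.6706


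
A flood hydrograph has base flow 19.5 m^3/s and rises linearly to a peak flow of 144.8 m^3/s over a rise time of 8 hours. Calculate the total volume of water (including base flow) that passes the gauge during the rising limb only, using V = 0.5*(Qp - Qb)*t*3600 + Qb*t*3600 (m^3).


V = 0.5*(144.8 - 19.5)*8*3600 + 19.5*8*3600 = 2.3659e+06 m^3


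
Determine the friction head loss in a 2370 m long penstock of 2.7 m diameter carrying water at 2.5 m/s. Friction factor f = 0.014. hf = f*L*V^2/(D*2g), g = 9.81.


hf = 0.014 * 2370 * 2.5^2 / (2.7 * 2 * 9.81) = 3.9147 m


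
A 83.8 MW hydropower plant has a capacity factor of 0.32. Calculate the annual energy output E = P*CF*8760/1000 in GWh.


E = 83.8 * 0.32 * 8760 / 1000 = 234.9082 GWh


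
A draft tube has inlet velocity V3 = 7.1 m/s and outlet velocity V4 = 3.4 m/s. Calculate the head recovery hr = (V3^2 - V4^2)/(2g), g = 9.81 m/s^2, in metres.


hr = (7.1^2 - 3.4^2) / (2*9.81) = 1.9801 m


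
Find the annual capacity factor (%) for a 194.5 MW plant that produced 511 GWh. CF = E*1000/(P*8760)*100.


CF = 511 * 1000 / (194.5 * 8760) * 100 = 29.9914 %


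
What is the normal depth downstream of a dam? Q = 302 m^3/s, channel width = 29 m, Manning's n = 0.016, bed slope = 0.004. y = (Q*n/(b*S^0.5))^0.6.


y = (302 * 0.016 / (29 * 0.004^0.5))^0.6 = 1.7882 m


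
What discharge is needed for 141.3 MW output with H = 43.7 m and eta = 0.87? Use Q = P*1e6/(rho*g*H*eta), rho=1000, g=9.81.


Q = 141.3 * 1e6 / (1000 * 9.81 * 43.7 * 0.87) = 378.8545 m^3/s


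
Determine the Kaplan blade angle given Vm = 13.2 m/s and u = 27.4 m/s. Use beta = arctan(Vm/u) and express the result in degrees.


beta = arctan(13.2 / 27.4) = 25.7225 degrees


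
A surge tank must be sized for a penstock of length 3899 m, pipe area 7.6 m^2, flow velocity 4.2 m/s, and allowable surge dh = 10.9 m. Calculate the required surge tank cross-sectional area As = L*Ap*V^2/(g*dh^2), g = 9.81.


As = 3899 * 7.6 * 4.2^2 / (9.81 * 10.9^2) = 448.4803 m^2


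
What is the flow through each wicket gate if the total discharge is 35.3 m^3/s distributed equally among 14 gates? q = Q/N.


q = 35.3 / 14 = 2.5214 m^3/s


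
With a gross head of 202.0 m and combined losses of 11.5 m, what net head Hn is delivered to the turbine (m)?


Hn = 202.0 - 11.5 = 190.5000 m


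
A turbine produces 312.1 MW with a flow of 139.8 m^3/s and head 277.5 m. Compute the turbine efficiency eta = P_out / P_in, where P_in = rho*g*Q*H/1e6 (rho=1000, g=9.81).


P_in = 1000 * 9.81 * 139.8 * 277.5 / 1e6 = 380.5740 MW
eta = 312.1 / 380.5740 = 0.8201


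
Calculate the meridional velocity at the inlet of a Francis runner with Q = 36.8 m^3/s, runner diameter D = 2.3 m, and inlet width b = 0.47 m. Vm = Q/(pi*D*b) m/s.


Vm = 36.8 / (pi * 2.3 * 0.47) = 10.8361 m/s


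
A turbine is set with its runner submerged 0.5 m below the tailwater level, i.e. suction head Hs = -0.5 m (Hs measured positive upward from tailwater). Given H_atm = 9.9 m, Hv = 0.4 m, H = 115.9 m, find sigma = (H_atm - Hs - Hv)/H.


sigma = (9.9 - (-0.5) - 0.4) / 115.9 = 0.0863


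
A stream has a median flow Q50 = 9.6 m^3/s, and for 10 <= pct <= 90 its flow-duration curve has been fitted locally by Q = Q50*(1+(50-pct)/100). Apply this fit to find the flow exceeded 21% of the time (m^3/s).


Q = 9.6 * (1 + (50 - 21)/100) = 12.3840 m^3/s


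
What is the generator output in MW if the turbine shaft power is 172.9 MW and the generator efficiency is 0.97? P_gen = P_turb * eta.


P_gen = 172.9 * 0.97 = 167.7130 MW


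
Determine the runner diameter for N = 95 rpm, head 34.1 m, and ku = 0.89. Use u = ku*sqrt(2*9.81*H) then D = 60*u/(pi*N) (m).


u = 0.89 * sqrt(2*9.81*34.1) = 23.0206 m/s
D = 60 * 23.0206 / (pi * 95) = 4.6280 m


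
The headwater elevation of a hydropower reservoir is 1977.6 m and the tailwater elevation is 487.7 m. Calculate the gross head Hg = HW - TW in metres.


Hg = 1977.6 - 487.7 = 1489.9000 m


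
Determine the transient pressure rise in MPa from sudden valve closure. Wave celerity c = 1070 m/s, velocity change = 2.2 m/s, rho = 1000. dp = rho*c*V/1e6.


dp = 1000 * 1070 * 2.2 / 1e6 = 2.3540 MPa


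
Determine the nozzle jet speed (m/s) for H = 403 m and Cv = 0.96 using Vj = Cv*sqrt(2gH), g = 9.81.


Vj = 0.96 * sqrt(2*9.81*403) = 85.3637 m/s


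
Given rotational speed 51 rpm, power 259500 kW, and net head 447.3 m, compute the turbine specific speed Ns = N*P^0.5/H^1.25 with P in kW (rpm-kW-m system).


Ns = 51 * 259500^0.5 / 447.3^1.25 = 12.6296


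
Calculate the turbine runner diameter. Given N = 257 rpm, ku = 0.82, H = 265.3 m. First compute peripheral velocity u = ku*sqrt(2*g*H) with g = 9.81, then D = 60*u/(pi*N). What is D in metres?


u = 0.82 * sqrt(2*9.81*265.3) = 59.1605 m/s
D = 60 * 59.1605 / (pi * 257) = 4.3964 m


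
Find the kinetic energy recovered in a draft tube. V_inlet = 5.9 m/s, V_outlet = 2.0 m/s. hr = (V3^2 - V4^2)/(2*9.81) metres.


hr = (5.9^2 - 2.0^2) / (2*9.81) = 1.5703 m


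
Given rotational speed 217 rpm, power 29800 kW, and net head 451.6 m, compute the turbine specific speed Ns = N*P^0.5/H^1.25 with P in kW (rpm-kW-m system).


Ns = 217 * 29800^0.5 / 451.6^1.25 = 17.9939


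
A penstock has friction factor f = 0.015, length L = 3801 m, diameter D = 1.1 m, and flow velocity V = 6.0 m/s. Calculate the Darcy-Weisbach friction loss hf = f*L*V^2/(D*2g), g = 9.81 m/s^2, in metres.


hf = 0.015 * 3801 * 6.0^2 / (1.1 * 2 * 9.81) = 95.1043 m


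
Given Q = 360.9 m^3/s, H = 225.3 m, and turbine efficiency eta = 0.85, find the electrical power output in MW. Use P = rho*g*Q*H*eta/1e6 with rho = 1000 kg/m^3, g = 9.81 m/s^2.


P = 1000 * 9.81 * 360.9 * 225.3 * 0.85 / 1e6 = 678.0099 MW


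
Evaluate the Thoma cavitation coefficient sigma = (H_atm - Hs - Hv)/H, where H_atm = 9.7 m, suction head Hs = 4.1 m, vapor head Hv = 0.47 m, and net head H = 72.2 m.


sigma = (9.7 - 4.1 - 0.47) / 72.2 = 0.0711


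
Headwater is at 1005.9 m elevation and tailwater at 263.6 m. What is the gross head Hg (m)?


Hg = 1005.9 - 263.6 = 742.3000 m


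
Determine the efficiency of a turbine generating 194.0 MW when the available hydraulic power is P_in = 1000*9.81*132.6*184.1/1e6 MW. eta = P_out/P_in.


P_in = 1000 * 9.81 * 132.6 * 184.1 / 1e6 = 239.4784 MW
eta = 194.0 / 239.4784 = 0.8101


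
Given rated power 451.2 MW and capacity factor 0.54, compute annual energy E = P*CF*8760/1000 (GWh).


E = 451.2 * 0.54 * 8760 / 1000 = 2134.3565 GWh


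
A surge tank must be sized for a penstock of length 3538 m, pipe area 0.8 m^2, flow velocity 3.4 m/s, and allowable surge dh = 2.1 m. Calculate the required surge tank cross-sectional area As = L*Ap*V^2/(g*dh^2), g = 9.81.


As = 3538 * 0.8 * 3.4^2 / (9.81 * 2.1^2) = 756.3069 m^2


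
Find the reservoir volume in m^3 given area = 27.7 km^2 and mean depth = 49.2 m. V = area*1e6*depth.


V = 27.7 * 1e6 * 49.2 = 1.3628e+09 m^3


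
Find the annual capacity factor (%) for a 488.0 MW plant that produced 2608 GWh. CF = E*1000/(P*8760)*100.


CF = 2608 * 1000 / (488.0 * 8760) * 100 = 61.0076 %


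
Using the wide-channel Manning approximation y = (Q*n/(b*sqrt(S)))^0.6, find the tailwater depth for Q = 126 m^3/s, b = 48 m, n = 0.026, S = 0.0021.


y = (126 * 0.026 / (48 * 0.0021^0.5))^0.6 = 1.2700 m


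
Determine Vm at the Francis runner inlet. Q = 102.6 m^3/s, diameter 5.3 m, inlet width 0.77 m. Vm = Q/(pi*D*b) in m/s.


Vm = 102.6 / (pi * 5.3 * 0.77) = 8.0026 m/s


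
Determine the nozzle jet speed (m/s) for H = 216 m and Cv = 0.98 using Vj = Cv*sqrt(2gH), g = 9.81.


Vj = 0.98 * sqrt(2*9.81*216) = 63.7973 m/s


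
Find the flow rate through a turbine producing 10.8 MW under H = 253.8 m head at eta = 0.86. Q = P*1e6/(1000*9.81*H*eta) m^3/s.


Q = 10.8 * 1e6 / (1000 * 9.81 * 253.8 * 0.86) = 5.0439 m^3/s


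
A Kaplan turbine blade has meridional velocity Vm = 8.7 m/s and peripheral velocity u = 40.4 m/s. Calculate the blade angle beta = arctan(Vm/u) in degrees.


beta = arctan(8.7 / 40.4) = 12.1529 degrees


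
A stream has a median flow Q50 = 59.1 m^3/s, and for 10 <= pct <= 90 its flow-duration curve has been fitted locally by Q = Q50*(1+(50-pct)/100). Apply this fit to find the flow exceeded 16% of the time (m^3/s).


Q = 59.1 * (1 + (50 - 16)/100) = 79.1940 m^3/s


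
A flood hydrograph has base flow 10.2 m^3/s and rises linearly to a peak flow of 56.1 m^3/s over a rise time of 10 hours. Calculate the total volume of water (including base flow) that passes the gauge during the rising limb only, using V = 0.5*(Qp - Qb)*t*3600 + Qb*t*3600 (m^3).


V = 0.5*(56.1 - 10.2)*10*3600 + 10.2*10*3600 = 1.1934e+06 m^3


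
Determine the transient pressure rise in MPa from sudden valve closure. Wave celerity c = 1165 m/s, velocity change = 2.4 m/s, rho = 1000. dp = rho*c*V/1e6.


dp = 1000 * 1165 * 2.4 / 1e6 = 2.7960 MPa


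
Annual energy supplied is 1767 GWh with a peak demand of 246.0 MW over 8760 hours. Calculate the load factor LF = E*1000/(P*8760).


LF = 1767 * 1000 / (246.0 * 8760) = 0.8200


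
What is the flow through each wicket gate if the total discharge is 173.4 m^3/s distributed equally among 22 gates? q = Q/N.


q = 173.4 / 22 = 7.8818 m^3/s


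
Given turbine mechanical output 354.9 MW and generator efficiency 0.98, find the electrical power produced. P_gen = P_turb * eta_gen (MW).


P_gen = 354.9 * 0.98 = 347.8020 MW


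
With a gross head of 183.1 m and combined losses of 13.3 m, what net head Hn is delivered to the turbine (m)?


Hn = 183.1 - 13.3 = 169.8000 m


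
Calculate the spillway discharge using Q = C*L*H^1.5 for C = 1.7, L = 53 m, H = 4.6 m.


Q = 1.7 * 53 * 4.6^1.5 = 888.9177 m^3/s


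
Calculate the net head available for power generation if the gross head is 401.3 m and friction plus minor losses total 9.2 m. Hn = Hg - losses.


Hn = 401.3 - 9.2 = 392.1000 m


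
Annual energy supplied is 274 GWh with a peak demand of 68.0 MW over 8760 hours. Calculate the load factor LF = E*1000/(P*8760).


LF = 274 * 1000 / (68.0 * 8760) = 0.4600


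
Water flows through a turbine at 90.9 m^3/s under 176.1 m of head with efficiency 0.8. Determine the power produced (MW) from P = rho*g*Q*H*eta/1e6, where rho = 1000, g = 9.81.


P = 1000 * 9.81 * 90.9 * 176.1 * 0.8 / 1e6 = 125.6268 MW


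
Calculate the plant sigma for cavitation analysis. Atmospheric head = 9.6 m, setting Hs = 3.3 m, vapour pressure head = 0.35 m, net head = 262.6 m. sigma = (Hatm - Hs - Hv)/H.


sigma = (9.6 - 3.3 - 0.35) / 262.6 = 0.0227


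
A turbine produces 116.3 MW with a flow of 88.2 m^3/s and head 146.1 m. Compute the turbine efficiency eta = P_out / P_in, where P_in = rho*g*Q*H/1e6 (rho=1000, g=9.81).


P_in = 1000 * 9.81 * 88.2 * 146.1 / 1e6 = 126.4119 MW
eta = 116.3 / 126.4119 = 0.9200


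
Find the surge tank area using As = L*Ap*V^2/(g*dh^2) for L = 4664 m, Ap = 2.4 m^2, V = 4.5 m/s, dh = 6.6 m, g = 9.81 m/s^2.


As = 4664 * 2.4 * 4.5^2 / (9.81 * 6.6^2) = 530.4420 m^2


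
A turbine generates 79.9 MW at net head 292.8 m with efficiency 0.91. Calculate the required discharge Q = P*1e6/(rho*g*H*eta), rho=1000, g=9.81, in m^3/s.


Q = 79.9 * 1e6 / (1000 * 9.81 * 292.8 * 0.91) = 30.5679 m^3/s


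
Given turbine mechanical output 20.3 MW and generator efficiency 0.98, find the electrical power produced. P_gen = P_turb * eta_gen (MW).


P_gen = 20.3 * 0.98 = 19.8940 MW


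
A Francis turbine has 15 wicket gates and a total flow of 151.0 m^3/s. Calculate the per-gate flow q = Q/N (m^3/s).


q = 151.0 / 15 = 10.0667 m^3/s


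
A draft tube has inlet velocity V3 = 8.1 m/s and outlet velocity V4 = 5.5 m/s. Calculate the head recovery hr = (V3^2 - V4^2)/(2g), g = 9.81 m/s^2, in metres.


hr = (8.1^2 - 5.5^2) / (2*9.81) = 1.8022 m


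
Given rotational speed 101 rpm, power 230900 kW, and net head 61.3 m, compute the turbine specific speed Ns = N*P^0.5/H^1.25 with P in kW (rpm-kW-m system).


Ns = 101 * 230900^0.5 / 61.3^1.25 = 282.9487


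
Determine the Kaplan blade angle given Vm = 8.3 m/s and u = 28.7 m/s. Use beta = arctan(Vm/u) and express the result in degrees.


beta = arctan(8.3 / 28.7) = 16.1298 degrees


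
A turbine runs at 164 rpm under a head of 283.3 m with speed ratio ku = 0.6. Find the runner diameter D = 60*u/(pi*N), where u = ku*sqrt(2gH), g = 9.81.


u = 0.6 * sqrt(2*9.81*283.3) = 44.7326 m/s
D = 60 * 44.7326 / (pi * 164) = 5.2093 m


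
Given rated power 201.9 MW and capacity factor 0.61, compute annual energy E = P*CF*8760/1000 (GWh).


E = 201.9 * 0.61 * 8760 / 1000 = 1078.8728 GWh


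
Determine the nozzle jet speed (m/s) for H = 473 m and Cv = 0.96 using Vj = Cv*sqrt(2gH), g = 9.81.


Vj = 0.96 * sqrt(2*9.81*473) = 92.4807 m/s


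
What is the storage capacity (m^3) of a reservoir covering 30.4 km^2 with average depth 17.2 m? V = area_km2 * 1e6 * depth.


V = 30.4 * 1e6 * 17.2 = 5.2288e+08 m^3


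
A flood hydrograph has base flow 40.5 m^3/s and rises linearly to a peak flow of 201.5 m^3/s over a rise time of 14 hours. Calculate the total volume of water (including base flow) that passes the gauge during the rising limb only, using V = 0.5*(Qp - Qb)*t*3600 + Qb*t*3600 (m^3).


V = 0.5*(201.5 - 40.5)*14*3600 + 40.5*14*3600 = 6.0984e+06 m^3
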